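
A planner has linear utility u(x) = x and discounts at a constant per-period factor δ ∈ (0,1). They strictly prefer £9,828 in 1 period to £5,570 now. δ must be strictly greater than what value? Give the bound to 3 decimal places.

δ > 0.567

The preference means 5570 < δ·9828.
Dividing through by 9828 gives δ > 0.56675.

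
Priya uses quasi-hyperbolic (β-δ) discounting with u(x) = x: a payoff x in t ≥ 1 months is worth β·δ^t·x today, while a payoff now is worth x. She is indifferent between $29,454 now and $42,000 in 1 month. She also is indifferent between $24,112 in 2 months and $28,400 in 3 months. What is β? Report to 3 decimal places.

β ≈ 0.826

Both payoffs in the second observation are in the future, so β drops out: δ^2·24112 = δ^3·28400 ⇒ δ = 24112/28400 = 0.84901.
Now use the now-vs-future pair: 29454 = β·δ·42000 gives β = 29454/(0.84901·42000) ≈ 0.826.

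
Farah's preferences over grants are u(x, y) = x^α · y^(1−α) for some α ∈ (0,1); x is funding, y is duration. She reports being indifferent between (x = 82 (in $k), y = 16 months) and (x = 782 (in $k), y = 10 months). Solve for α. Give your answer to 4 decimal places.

α ≈ 0.1725

Indifference: 82^α · 16^(1−α) = 782^α · 10^(1−α).
Taking logs: α·ln 82 + (1−α)·ln 16 = α·ln 782 + (1−α)·ln 10, i.e. α·-2.2551355 = (1−α)·-0.4700036.
Thus α·(-2.7251391) = -0.4700036, so α = -0.4700036/-2.7251391 ≈ 0.1725.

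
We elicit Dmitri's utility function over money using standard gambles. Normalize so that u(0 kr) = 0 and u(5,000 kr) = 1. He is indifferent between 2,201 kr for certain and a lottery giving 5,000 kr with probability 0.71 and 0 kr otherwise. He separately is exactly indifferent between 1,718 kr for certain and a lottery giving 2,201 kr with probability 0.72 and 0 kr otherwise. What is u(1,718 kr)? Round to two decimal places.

First, u(2,201 kr) = 0.71·u(5,000 kr) + 0.29·u(0 kr) = 0.71.
Chaining: u(1,718 kr) = 0.72·0.71 + 0.28·0.00 = 0.5112.

0.51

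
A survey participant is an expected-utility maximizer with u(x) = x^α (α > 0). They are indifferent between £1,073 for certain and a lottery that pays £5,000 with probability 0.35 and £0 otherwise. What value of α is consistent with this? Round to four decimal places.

α ≈ 0.6822

Since u(0) = 0, the lottery's EU is 0.35·5000^α.
Equating: 1073^α = 0.35·5000^α, i.e. 0.2146^α = 0.35.
Taking logs: α·ln(1073/5000) = ln(0.35), so α = -1.0498221 / -1.5389794 ≈ 0.6822.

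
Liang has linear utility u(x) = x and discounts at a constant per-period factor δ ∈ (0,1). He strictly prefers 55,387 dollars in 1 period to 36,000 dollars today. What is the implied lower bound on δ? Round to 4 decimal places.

δ > 0.6500

Comparing present values: 36000 < δ·55387.
So δ > 36000/55387 = 0.64997.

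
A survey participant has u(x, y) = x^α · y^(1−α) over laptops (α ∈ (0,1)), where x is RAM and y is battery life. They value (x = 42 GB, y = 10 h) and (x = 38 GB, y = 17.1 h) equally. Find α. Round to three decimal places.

The Cobb–Douglas utilities coincide, so 42^α·10^(1−α) = 38^α·17.1^(1−α).
Taking logs: α·ln 42 + (1−α)·ln 10 = α·ln 38 + (1−α)·ln 17.1, i.e. α·0.100083 = (1−α)·0.536493.
With A = 0.100083 and B = 0.536493: α·A = (1−α)·B, so α = B/(A+B) = 0.536493/0.636576 ≈ 0.843.

α ≈ 0.843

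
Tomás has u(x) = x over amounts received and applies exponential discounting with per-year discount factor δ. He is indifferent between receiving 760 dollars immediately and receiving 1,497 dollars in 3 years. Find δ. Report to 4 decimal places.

δ ≈ 0.7977

Indifference means u(760) = δ^3 · u(1497), so δ^3 = u(760)/u(1497).
With u(x) = x: δ^3 = 760/1497 = 0.50768.
Hence δ = (0.50768)^(1/3) = 0.797745.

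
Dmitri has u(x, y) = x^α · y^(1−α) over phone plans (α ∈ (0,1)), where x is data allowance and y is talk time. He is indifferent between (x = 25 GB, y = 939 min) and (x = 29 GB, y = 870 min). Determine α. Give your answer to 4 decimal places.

Indifference: 25^α · 939^(1−α) = 29^α · 870^(1−α).
Rearrange to (25/29)^α = (870/939)^(1−α) and take logs: α·-0.1484200 = (1−α)·-0.0763223.
Thus α·(-0.2247423) = -0.0763223, so α = -0.0763223/-0.2247423 ≈ 0.3396.

α ≈ 0.3396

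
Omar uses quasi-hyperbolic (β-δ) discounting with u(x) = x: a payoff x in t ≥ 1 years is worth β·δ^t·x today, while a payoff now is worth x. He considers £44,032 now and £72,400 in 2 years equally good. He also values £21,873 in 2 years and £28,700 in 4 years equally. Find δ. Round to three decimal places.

δ ≈ 0.873

From the later pair, β·δ^2·21873 = β·δ^4·28700; dividing through, δ^2 = 21873/28700 = 0.76213, so δ = 0.87300.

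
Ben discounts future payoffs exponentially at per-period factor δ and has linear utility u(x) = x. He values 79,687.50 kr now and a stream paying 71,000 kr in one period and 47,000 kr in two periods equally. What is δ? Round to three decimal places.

Present value of the stream is 71000·δ + 47000·δ². Indifference gives 71000δ + 47000δ² = 79687.50.
That is, 47000δ² + 71000δ − 79687.50 = 0, a quadratic in δ.
The positive root is δ = [−71000 + √(71000² + 4·47000·79687.50)] / (2·47000) = (−71000 + 141500.000)/94000 ≈ 0.750.

δ ≈ 0.750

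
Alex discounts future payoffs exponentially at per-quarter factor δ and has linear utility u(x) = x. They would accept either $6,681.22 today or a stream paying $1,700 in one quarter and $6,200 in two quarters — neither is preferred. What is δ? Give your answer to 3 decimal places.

δ ≈ 0.910

Present value of the stream is 1700·δ + 6200·δ². Indifference gives 1700δ + 6200δ² = 6681.22.
That is, 6200δ² + 1700δ − 6681.22 = 0, a quadratic in δ.
By the quadratic formula (taking the positive root), δ = (−1700 + √168584256.00) / 12400 ≈ 0.910.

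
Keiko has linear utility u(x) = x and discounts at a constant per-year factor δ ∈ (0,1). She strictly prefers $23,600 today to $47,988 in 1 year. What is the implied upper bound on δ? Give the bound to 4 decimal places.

Comparing present values: 23600 > δ·47988.
So δ < 23600/47988 = 0.49179.

δ < 0.4918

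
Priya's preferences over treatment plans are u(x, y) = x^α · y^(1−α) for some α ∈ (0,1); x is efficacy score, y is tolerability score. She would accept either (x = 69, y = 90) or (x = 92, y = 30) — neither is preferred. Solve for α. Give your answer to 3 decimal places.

α ≈ 0.792

Indifference: 69^α · 90^(1−α) = 92^α · 30^(1−α).
Rearrange to (69/92)^α = (30/90)^(1−α) and take logs: α·-0.287682 = (1−α)·-1.098612.
With A = -0.287682 and B = -1.098612: α·A = (1−α)·B, so α = B/(A+B) = -1.098612/-1.386294 ≈ 0.792.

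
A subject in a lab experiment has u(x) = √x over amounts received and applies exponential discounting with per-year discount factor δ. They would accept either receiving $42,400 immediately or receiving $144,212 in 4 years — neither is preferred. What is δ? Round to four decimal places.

Indifference means u(42400) = δ^4 · u(144212), so δ^4 = u(42400)/u(144212).
With u(x) = √x: δ^4 = √42400/√144212 = √(42400/144212) = 0.54223.
So δ = 0.54223^(1/4) ≈ 0.8581.

δ ≈ 0.8581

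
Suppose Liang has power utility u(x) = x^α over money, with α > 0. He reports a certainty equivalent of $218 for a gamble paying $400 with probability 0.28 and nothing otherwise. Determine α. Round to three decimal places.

α ≈ 2.097

EU(lottery) = 0.28·400^α + 0.72·0 = 0.28·400^α.
Equating: 218^α = 0.28·400^α, i.e. 0.5450^α = 0.28.
Taking logs: α·ln(218/400) = ln(0.28), so α = -1.272966 / -0.606969 ≈ 2.097.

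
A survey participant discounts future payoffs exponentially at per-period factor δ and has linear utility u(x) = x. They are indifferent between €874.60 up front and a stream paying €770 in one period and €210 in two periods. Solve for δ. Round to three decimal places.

The stream is worth 770δ + 210δ² today, so 770δ + 210δ² = 874.60.
That is, 210δ² + 770δ − 874.60 = 0, a quadratic in δ.
By the quadratic formula (taking the positive root), δ = (−770 + √1327564.00) / 420 ≈ 0.910.

δ ≈ 0.910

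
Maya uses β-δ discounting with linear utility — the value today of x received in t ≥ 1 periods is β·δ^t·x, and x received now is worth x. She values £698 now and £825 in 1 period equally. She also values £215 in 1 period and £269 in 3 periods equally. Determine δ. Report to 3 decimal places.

From the later pair, β·δ^1·215 = β·δ^3·269; dividing through, δ^2 = 215/269 = 0.79926, so δ = 0.89401.

δ ≈ 0.894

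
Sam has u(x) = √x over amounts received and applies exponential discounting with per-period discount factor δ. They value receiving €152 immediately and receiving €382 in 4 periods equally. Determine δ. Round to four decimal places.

The payoff in 4 periods is discounted by δ^4, so u(152) = δ^4·u(382) and δ^4 = u(152)/u(382).
With u(x) = √x: δ^4 = √152/√382 = √(152/382) = 0.63080.
Taking the 4th root: δ = 0.63080^(1/4) ≈ 0.8912.

δ ≈ 0.8912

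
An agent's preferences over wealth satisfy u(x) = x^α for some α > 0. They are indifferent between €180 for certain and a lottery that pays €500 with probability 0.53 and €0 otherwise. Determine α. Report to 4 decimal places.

Since u(0) = 0, the lottery's EU is 0.53·500^α.
Indifference: 180^α = 0.53·500^α, so (180/500)^α = 0.53.
α = ln(0.53) / ln(180/500) = -0.6348783/-1.0216512 ≈ 0.6214.

α ≈ 0.6214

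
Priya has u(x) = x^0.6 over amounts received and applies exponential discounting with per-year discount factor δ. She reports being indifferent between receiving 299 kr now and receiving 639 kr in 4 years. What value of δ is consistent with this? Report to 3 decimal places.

δ ≈ 0.892

The payoff in 4 years is discounted by δ^4, so u(299) = δ^4·u(639) and δ^4 = u(299)/u(639).
With u(x) = x^0.6: δ^4 = 299^0.6/639^0.6 = (299/639)^0.6 = 0.63402.
Hence δ = (0.63402)^(1/4) = 0.89233.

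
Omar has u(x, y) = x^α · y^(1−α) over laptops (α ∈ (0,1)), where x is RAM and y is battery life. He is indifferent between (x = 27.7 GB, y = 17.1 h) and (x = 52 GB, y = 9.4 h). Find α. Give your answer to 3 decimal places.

α ≈ 0.487

The Cobb–Douglas utilities coincide, so 27.7^α·17.1^(1−α) = 52^α·9.4^(1−α).
Rearrange to (27.7/52)^α = (9.4/17.1)^(1−α) and take logs: α·-0.629811 = (1−α)·-0.598369.
So α/(1−α) = (-0.598369)/(-0.629811) = 0.950077, and α = 0.950077/1.950077 ≈ 0.487.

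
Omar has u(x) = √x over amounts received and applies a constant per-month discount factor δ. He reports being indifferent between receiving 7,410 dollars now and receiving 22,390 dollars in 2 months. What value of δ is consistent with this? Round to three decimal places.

δ ≈ 0.758

Equating discounted utilities: u(7410) = δ^2·u(22390) ⇒ δ^2 = u(7410)/u(22390).
With u(x) = √x: δ^2 = √7410/√22390 = √(7410/22390) = 0.57528.
So δ = 0.57528^(1/2) ≈ 0.758.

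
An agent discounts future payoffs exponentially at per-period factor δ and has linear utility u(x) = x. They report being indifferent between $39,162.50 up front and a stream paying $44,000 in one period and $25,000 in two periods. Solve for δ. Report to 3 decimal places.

δ ≈ 0.650

Present value of the stream is 44000·δ + 25000·δ². Indifference gives 44000δ + 25000δ² = 39162.50.
Rearranged: 25000δ² + 44000δ − 39162.50 = 0.
By the quadratic formula (taking the positive root), δ = (−44000 + √5852250000.00) / 50000 ≈ 0.650.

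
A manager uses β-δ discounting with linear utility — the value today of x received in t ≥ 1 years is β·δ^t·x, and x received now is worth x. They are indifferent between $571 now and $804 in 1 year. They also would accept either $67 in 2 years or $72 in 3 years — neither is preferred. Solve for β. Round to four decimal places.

From the later pair, β·δ^2·67 = β·δ^3·72; dividing through, δ = 67/72 = 0.93056.
Substituting δ into 571 = β·δ·804: β = 571/(748.167) ≈ 0.7632.

β ≈ 0.7632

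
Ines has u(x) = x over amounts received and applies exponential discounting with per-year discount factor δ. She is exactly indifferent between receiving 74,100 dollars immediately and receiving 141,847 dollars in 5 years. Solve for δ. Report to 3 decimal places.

δ ≈ 0.878

Indifference means u(74100) = δ^5 · u(141847), so δ^5 = u(74100)/u(141847).
With u(x) = x: δ^5 = 74100/141847 = 0.52239.
So δ = 0.52239^(1/5) ≈ 0.878.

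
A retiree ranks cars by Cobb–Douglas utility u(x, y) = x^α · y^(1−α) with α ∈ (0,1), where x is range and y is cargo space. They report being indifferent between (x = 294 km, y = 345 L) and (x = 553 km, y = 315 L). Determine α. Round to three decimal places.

The Cobb–Douglas utilities coincide, so 294^α·345^(1−α) = 553^α·315^(1−α).
Rearrange to (294/553)^α = (315/345)^(1−α) and take logs: α·-0.631778 = (1−α)·-0.090972.
So α/(1−α) = (-0.090972)/(-0.631778) = 0.143994, and α = 0.143994/1.143994 ≈ 0.126.

α ≈ 0.126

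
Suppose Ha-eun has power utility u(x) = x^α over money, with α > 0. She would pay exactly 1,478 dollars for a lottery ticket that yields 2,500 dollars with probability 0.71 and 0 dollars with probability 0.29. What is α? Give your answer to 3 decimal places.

α ≈ 0.652

The lottery's expected utility is 0.71·u(2500) + 0.29·u(0) = 0.71·2500^α (since u(0) = 0 for α > 0).
Setting u(1478) equal to that: 1478^α = 0.71·2500^α ⇒ (1478/2500)^α = 0.71.
Take logs: α = ln 0.71 / ln(1478/2500) ≈ 0.65162.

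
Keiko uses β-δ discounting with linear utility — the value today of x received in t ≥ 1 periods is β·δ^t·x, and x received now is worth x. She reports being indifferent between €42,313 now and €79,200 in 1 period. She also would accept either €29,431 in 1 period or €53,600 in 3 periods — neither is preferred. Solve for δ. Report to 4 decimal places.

The second indifference involves only future payoffs, so β cancels: β·δ^1·29431 = β·δ^3·53600, giving δ^2 = 29431/53600 = 0.54909, so δ = 0.74100.

δ ≈ 0.7410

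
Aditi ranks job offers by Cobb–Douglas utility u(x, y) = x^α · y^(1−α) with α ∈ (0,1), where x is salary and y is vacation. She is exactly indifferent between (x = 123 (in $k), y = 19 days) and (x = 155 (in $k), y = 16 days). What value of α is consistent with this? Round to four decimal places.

α ≈ 0.4263

Set the two utilities equal: 123^α·19^(1−α) = 155^α·16^(1−α).
Taking logs: α·ln 123 + (1−α)·ln 19 = α·ln 155 + (1−α)·ln 16, i.e. α·-0.2312408 = (1−α)·-0.1718503.
Thus α·(-0.4030911) = -0.1718503, so α = -0.1718503/-0.4030911 ≈ 0.4263.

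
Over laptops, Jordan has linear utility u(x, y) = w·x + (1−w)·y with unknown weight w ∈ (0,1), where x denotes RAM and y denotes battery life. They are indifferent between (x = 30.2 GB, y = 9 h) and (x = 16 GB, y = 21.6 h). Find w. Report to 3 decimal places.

u(30.2,9) = u(16,21.6) means w·30.2 + (1−w)·9 = w·16 + (1−w)·21.6.
Collecting terms: w·14.2 = (1−w)·12.6.
Hence w = 12.6/(14.2+12.6) = 12.6/26.8 = 0.470.

w = 0.470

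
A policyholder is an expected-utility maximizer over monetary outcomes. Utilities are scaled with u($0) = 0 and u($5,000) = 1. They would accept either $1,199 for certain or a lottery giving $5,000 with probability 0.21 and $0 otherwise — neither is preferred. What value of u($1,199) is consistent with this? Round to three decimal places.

u($1,199) equals the lottery's expected utility: 0.21·1 + 0.79·0 = 0.21.

0.210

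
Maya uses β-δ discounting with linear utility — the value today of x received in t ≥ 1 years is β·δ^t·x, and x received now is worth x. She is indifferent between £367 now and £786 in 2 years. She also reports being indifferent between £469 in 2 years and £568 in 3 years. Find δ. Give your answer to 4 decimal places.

δ ≈ 0.8257

From the later pair, β·δ^2·469 = β·δ^3·568; dividing through, δ = 469/568 = 0.82570.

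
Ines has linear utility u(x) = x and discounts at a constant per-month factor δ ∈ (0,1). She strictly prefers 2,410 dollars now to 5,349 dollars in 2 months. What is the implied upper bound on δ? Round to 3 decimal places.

Comparing present values: 2410 > δ^2·5349.
So δ^2 < 2410/5349 = 0.45055; taking the square root of both positive sides preserves the inequality.
δ < 0.45055^(1/2) = 0.671.

δ < 0.671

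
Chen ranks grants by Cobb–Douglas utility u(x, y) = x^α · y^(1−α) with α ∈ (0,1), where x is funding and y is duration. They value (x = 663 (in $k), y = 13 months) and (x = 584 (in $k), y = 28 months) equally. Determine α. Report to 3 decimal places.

Set the two utilities equal: 663^α·13^(1−α) = 584^α·28^(1−α).
(663/584)^α = (28/13)^(1−α); take logs: α·ln(663/584) = (1−α)·ln(28/13), i.e. α·0.126874 = (1−α)·0.767255.
So α/(1−α) = (0.767255)/(0.126874) = 6.047378, and α = 6.047378/7.047378 ≈ 0.858.

α ≈ 0.858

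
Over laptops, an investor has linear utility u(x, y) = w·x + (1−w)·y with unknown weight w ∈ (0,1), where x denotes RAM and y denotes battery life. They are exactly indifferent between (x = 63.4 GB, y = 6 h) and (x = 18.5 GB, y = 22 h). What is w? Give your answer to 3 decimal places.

w = 0.263

u(63.4,6) = u(18.5,22) means w·63.4 + (1−w)·6 = w·18.5 + (1−w)·22.
w·(63.4−18.5) = (1−w)·(22−6), i.e. w·44.9 = (1−w)·16.
So w/(1−w) = 16/44.9 = 0.3563, giving w = 16/(44.9+16) = 0.263.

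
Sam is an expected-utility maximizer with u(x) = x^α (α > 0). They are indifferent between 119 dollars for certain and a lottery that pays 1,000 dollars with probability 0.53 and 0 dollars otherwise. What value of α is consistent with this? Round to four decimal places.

α ≈ 0.2983

EU(lottery) = 0.53·1000^α + 0.47·0 = 0.53·1000^α.
Equating: 119^α = 0.53·1000^α, i.e. 0.1190^α = 0.53.
Taking logs: α·ln(119/1000) = ln(0.53), so α = -0.6348783 / -2.1286318 ≈ 0.2983.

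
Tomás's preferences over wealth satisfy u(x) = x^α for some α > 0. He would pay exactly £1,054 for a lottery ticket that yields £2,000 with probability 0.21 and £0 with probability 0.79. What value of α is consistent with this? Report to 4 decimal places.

EU(lottery) = 0.21·2000^α + 0.79·0 = 0.21·2000^α.
Equating: 1054^α = 0.21·2000^α, i.e. 0.5270^α = 0.21.
Take logs: α = ln 0.21 / ln(1054/2000) ≈ 2.436400.

α ≈ 2.4364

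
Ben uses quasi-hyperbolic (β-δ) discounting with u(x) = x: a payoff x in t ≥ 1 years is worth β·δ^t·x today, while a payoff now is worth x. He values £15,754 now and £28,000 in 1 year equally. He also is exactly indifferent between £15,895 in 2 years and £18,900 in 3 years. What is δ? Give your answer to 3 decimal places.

Both payoffs in the second observation are in the future, so β drops out: δ^2·15895 = δ^3·18900 ⇒ δ = 15895/18900 = 0.84101.

δ ≈ 0.841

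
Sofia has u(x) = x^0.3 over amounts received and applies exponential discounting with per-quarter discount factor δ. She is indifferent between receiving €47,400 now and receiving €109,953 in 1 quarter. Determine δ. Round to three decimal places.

Indifference means u(47400) = δ · u(109953), so δ = u(47400)/u(109953).
Since u(x) = x^0.3, δ = (47400/109953)^0.3 = 0.43109^0.3 = 0.77691.

δ ≈ 0.777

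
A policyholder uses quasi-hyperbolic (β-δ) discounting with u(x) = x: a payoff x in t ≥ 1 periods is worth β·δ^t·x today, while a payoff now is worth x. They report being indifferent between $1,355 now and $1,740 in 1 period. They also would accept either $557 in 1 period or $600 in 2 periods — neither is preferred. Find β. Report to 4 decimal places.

From the later pair, β·δ^1·557 = β·δ^2·600; dividing through, δ = 557/600 = 0.92833.
Now use the now-vs-future pair: 1355 = β·δ·1740 gives β = 1355/(0.92833·1740) ≈ 0.8389.

β ≈ 0.8389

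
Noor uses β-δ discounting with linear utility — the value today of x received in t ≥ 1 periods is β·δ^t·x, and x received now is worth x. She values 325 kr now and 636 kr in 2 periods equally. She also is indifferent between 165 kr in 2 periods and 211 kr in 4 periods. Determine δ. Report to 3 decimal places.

δ ≈ 0.884

From the later pair, β·δ^2·165 = β·δ^4·211; dividing through, δ^2 = 165/211 = 0.78199, so δ = 0.88430.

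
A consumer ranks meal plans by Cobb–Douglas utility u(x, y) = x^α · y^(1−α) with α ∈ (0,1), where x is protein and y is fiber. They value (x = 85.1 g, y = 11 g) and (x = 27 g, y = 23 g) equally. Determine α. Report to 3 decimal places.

Set the two utilities equal: 85.1^α·11^(1−α) = 27^α·23^(1−α).
Taking logs: α·ln 85.1 + (1−α)·ln 11 = α·ln 27 + (1−α)·ln 23, i.e. α·1.147990 = (1−α)·0.737599.
Thus α·(1.885589) = 0.737599, so α = 0.737599/1.885589 ≈ 0.391.

α ≈ 0.391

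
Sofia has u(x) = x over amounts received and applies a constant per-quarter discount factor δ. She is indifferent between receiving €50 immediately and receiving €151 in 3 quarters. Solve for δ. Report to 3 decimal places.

Equating discounted utilities: u(50) = δ^3·u(151) ⇒ δ^3 = u(50)/u(151).
With u(x) = x: δ^3 = 50/151 = 0.33113.
Taking the cube root: δ = 0.33113^(1/3) ≈ 0.692.

δ ≈ 0.692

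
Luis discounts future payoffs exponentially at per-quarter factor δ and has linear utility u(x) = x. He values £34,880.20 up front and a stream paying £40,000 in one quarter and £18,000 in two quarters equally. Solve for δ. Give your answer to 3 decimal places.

Present value of the stream is 40000·δ + 18000·δ². Indifference gives 40000δ + 18000δ² = 34880.20.
So 18000δ² + 40000δ − 34880.20 = 0.
δ = (−40000 + √(40000² + 4·18000·34880.20)) / (2·18000) = (−40000 + √4111374400.00) / 36000 ≈ 0.670.

δ ≈ 0.670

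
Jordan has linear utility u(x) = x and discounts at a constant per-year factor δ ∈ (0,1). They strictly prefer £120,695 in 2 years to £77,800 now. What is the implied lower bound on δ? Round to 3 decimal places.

The preference means 77800 < δ^2·120695.
So δ^2 > 77800/120695 = 0.64460; taking the square root of both positive sides preserves the inequality.
δ > 0.64460^(1/2) = 0.803.

δ > 0.803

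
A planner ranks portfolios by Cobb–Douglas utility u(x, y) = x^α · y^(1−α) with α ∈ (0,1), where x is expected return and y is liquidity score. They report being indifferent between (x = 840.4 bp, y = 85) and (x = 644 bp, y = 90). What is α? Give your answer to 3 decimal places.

α ≈ 0.177

The Cobb–Douglas utilities coincide, so 840.4^α·85^(1−α) = 644^α·90^(1−α).
(840.4/644)^α = (90/85)^(1−α); take logs: α·ln(840.4/644) = (1−α)·ln(90/85), i.e. α·0.266179 = (1−α)·0.057158.
With A = 0.266179 and B = 0.057158: α·A = (1−α)·B, so α = B/(A+B) = 0.057158/0.323337 ≈ 0.177.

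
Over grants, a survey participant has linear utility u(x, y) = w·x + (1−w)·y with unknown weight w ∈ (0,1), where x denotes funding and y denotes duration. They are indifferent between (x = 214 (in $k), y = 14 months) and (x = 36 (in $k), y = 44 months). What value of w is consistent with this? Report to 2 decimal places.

w = 0.14

u(214,14) = u(36,44) means w·214 + (1−w)·14 = w·36 + (1−w)·44.
Rearranging, 178·w − 30·(1−w) = 0.
Hence w = 30/(178+30) = 30/208 = 0.14.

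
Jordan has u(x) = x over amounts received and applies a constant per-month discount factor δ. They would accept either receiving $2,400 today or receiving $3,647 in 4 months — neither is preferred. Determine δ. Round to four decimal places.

Indifference means u(2400) = δ^4 · u(3647), so δ^4 = u(2400)/u(3647).
With u(x) = x: δ^4 = 2400/3647 = 0.65808.
Taking the 4th root: δ = 0.65808^(1/4) ≈ 0.9007.

δ ≈ 0.9007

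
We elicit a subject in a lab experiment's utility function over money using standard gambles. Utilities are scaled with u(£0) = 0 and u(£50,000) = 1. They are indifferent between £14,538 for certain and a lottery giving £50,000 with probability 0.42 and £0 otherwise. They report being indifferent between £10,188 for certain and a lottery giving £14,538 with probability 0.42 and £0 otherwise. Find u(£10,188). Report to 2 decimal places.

0.18

The first gamble pins u(£14,538): it must equal 0.42·1 + 0.58·0 = 0.42.
Chaining: u(£10,188) = 0.42·0.42 + 0.58·0.00 = 0.1764.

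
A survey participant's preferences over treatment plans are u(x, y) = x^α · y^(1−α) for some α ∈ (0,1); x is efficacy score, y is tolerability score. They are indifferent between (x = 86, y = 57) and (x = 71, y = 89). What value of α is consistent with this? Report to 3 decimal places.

The Cobb–Douglas utilities coincide, so 86^α·57^(1−α) = 71^α·89^(1−α).
Rearrange to (86/71)^α = (89/57)^(1−α) and take logs: α·0.191667 = (1−α)·0.445585.
So α/(1−α) = (0.445585)/(0.191667) = 2.324787, and α = 2.324787/3.324787 ≈ 0.699.

α ≈ 0.699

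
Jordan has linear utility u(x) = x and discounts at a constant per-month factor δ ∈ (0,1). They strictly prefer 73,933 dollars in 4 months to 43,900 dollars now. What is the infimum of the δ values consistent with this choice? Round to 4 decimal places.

The preference means 43900 < δ^4·73933.
Hence δ^4 > 43900/73933 = 0.59378, and x ↦ x^(1/4) is increasing on (0,∞).
δ > (43900/73933)^(1/4) ≈ 0.8778.

δ > 0.8778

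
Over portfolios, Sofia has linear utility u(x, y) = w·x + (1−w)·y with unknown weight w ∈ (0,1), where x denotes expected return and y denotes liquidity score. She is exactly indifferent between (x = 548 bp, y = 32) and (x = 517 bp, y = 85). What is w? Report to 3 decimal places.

w = 0.631

u(548,32) = u(517,85) means w·548 + (1−w)·32 = w·517 + (1−w)·85.
Rearranging, 31·w − 53·(1−w) = 0.
So w/(1−w) = 53/31 = 1.7097, giving w = 53/(31+53) = 0.631.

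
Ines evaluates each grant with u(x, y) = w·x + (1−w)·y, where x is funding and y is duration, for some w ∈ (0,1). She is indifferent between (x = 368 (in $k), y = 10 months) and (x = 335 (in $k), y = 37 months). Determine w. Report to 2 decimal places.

Equating utilities: w·368 + (1−w)·10 = w·335 + (1−w)·37.
Collecting terms: w·33 = (1−w)·27.
Hence w = 27/(33+27) = 27/60 = 0.45.

w = 0.45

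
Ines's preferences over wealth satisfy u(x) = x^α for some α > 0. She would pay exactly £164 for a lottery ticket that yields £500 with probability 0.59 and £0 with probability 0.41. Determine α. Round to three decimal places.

α ≈ 0.473

Since u(0) = 0, the lottery's EU is 0.59·500^α.
Indifference: 164^α = 0.59·500^α, so (164/500)^α = 0.59.
Taking logs: α·ln(164/500) = ln(0.59), so α = -0.527633 / -1.114742 ≈ 0.473.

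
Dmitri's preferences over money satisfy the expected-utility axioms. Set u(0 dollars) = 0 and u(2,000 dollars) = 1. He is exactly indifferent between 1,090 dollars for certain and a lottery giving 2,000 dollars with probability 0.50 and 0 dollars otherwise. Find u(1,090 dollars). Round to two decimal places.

The indifference gives u(1,090 dollars) = 0.50·u(2,000 dollars) + 0.50·u(0 dollars) = 0.50·1 + 0.50·0 = 0.50.

0.50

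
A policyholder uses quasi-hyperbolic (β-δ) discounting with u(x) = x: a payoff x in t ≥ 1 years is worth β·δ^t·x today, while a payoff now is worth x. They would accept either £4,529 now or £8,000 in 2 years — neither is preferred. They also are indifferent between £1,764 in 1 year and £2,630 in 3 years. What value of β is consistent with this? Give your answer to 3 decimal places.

From the later pair, β·δ^1·1764 = β·δ^3·2630; dividing through, δ^2 = 1764/2630 = 0.67072, so δ = 0.81898.
The first indifference: 4529 = β·δ^2·8000, so β = 4529/(δ^2·8000) = 4529/(0.67072·8000) ≈ 0.844.

β ≈ 0.844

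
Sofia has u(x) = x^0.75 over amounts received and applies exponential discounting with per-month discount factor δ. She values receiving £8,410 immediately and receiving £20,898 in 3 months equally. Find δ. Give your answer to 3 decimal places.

δ ≈ 0.796

Indifference means u(8410) = δ^3 · u(20898), so δ^3 = u(8410)/u(20898).
Since u(x) = x^0.75, δ^3 = (8410/20898)^0.75 = 0.40243^0.75 = 0.50526.
Hence δ = (0.50526)^(1/3) = 0.79648.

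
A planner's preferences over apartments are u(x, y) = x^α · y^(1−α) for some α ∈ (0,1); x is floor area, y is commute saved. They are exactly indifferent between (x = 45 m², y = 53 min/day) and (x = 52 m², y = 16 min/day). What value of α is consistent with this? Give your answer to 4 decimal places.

α ≈ 0.8923

Set the two utilities equal: 45^α·53^(1−α) = 52^α·16^(1−α).
Rearrange to (45/52)^α = (16/53)^(1−α) and take logs: α·-0.1445812 = (1−α)·-1.1977032.
With A = -0.1445812 and B = -1.1977032: α·A = (1−α)·B, so α = B/(A+B) = -1.1977032/-1.3422844 ≈ 0.8923.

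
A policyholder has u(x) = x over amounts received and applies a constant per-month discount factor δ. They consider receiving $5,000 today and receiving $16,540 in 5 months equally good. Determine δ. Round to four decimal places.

δ ≈ 0.7872

Equating discounted utilities: u(5000) = δ^5·u(16540) ⇒ δ^5 = u(5000)/u(16540).
With u(x) = x: δ^5 = 5000/16540 = 0.30230.
Hence δ = (0.30230)^(1/5) = 0.787203.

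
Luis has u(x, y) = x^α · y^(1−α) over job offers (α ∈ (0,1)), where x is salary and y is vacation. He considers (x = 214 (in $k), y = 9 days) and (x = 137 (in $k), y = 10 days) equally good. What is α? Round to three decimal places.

The Cobb–Douglas utilities coincide, so 214^α·9^(1−α) = 137^α·10^(1−α).
Taking logs: α·ln 214 + (1−α)·ln 9 = α·ln 137 + (1−α)·ln 10, i.e. α·0.445995 = (1−α)·0.105361.
So α/(1−α) = (0.105361)/(0.445995) = 0.236238, and α = 0.236238/1.236238 ≈ 0.191.

α ≈ 0.191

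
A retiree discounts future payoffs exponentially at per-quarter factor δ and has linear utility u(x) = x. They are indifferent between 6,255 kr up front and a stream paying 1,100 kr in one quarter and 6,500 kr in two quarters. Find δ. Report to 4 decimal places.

The stream is worth 1100δ + 6500δ² today, so 1100δ + 6500δ² = 6255.
That is, 6500δ² + 1100δ − 6255 = 0, a quadratic in δ.
The positive root is δ = [−1100 + √(1100² + 4·6500·6255)] / (2·6500) = (−1100 + 12800.000)/13000 ≈ 0.9000.

δ ≈ 0.9000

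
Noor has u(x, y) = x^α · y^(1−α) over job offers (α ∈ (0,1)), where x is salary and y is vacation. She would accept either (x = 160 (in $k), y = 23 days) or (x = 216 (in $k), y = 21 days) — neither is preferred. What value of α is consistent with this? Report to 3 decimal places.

Indifference: 160^α · 23^(1−α) = 216^α · 21^(1−α).
Taking logs: α·ln 160 + (1−α)·ln 23 = α·ln 216 + (1−α)·ln 21, i.e. α·-0.300105 = (1−α)·-0.090972.
With A = -0.300105 and B = -0.090972: α·A = (1−α)·B, so α = B/(A+B) = -0.090972/-0.391077 ≈ 0.233.

α ≈ 0.233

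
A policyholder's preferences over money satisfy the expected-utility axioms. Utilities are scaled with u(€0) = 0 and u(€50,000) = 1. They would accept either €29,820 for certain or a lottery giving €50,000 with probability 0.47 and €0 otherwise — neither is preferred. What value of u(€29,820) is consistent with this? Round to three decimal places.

0.470

By the standard-gamble method, u(€29,820) is just the indifference probability on the best outcome: 0.47.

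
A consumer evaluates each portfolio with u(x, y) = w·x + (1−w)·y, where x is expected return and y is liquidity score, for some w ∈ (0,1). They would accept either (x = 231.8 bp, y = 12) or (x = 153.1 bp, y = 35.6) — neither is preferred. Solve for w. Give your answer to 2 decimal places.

Indifference: w·231.8 + (1−w)·12 = w·153.1 + (1−w)·35.6.
w·(231.8−153.1) = (1−w)·(35.6−12), i.e. w·78.7 = (1−w)·23.6.
The marginal rate of substitution is 23.6/78.7, so w = 23.6/(78.7+23.6) = 0.23.

w = 0.23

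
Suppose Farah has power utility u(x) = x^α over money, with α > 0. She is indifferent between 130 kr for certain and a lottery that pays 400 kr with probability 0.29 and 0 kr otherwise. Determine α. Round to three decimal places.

Since u(0) = 0, the lottery's EU is 0.29·400^α.
Setting u(130) equal to that: 130^α = 0.29·400^α ⇒ (130/400)^α = 0.29.
Take logs: α = ln 0.29 / ln(130/400) ≈ 1.10138.

α ≈ 1.101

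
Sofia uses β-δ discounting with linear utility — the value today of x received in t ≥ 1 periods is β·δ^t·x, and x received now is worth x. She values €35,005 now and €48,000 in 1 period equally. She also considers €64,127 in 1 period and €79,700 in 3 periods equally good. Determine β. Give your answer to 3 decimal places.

Both payoffs in the second observation are in the future, so β drops out: δ^1·64127 = δ^3·79700 ⇒ δ^2 = 64127/79700 = 0.80460, so δ = 0.89700.
Now use the now-vs-future pair: 35005 = β·δ·48000 gives β = 35005/(0.89700·48000) ≈ 0.813.

β ≈ 0.813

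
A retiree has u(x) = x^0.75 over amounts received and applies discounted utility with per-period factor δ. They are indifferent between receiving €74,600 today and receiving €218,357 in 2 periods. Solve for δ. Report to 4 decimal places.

δ ≈ 0.6685

Equating discounted utilities: u(74600) = δ^2·u(218357) ⇒ δ^2 = u(74600)/u(218357).
With u(x) = x^0.75: δ^2 = 74600^0.75/218357^0.75 = (74600/218357)^0.75 = 0.44687.
Taking the square root: δ = 0.44687^(1/2) ≈ 0.6685.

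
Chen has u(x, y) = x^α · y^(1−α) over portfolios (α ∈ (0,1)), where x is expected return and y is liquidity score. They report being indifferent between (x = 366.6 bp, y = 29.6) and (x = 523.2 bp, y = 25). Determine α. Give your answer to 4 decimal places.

α ≈ 0.3220

Set the two utilities equal: 366.6^α·29.6^(1−α) = 523.2^α·25^(1−α).
(366.6/523.2)^α = (25/29.6)^(1−α); take logs: α·ln(366.6/523.2) = (1−α)·ln(25/29.6), i.e. α·-0.3556925 = (1−α)·-0.1688985.
Thus α·(-0.5245910) = -0.1688985, so α = -0.1688985/-0.5245910 ≈ 0.3220.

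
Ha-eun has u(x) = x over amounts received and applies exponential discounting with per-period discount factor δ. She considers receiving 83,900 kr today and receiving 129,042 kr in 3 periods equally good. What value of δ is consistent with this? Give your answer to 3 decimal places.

δ ≈ 0.866

The payoff in 3 periods is discounted by δ^3, so u(83900) = δ^3·u(129042) and δ^3 = u(83900)/u(129042).
With u(x) = x: δ^3 = 83900/129042 = 0.65018.
So δ = 0.65018^(1/3) ≈ 0.866.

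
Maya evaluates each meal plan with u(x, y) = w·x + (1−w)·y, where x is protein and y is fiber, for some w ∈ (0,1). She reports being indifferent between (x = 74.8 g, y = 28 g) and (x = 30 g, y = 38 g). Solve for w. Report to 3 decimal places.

w = 0.182

Equating utilities: w·74.8 + (1−w)·28 = w·30 + (1−w)·38.
w·(74.8−30) = (1−w)·(38−28), i.e. w·44.8 = (1−w)·10.
The marginal rate of substitution is 10/44.8, so w = 10/(44.8+10) = 0.182.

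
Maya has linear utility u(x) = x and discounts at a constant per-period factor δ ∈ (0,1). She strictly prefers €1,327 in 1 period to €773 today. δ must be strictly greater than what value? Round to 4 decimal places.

δ > 0.5825

Under u(x) = x this choice says 773 < δ·1327.
Dividing through by 1327 gives δ > 0.58252.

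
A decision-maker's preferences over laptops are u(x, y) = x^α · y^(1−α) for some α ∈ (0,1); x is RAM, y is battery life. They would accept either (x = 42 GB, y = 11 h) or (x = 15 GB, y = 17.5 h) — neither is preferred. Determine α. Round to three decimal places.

Indifference: 42^α · 11^(1−α) = 15^α · 17.5^(1−α).
Rearrange to (42/15)^α = (17.5/11)^(1−α) and take logs: α·1.029619 = (1−α)·0.464306.
Thus α·(1.493925) = 0.464306, so α = 0.464306/1.493925 ≈ 0.311.

α ≈ 0.311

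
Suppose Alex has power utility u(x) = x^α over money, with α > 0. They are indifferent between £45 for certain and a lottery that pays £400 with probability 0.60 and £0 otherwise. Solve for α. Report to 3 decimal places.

α ≈ 0.234

EU(lottery) = 0.60·400^α + 0.40·0 = 0.60·400^α.
Setting u(45) equal to that: 45^α = 0.60·400^α ⇒ (45/400)^α = 0.60.
Taking logs: α·ln(45/400) = ln(0.60), so α = -0.510826 / -2.184802 ≈ 0.234.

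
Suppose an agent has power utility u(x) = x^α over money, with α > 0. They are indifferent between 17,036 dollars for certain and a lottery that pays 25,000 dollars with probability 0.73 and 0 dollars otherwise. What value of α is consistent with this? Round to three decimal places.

EU(lottery) = 0.73·25000^α + 0.27·0 = 0.73·25000^α.
Indifference: 17036^α = 0.73·25000^α, so (17036/25000)^α = 0.73.
α = ln(0.73) / ln(17036/25000) = -0.314711/-0.383547 ≈ 0.821.

α ≈ 0.821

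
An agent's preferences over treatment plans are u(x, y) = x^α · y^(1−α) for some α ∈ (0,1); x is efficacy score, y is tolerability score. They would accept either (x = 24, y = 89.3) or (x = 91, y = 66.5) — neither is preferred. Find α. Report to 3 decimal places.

Indifference: 24^α · 89.3^(1−α) = 91^α · 66.5^(1−α).
Rearrange to (24/91)^α = (66.5/89.3)^(1−α) and take logs: α·-1.332806 = (1−α)·-0.294800.
Thus α·(-1.627606) = -0.294800, so α = -0.294800/-1.627606 ≈ 0.181.

α ≈ 0.181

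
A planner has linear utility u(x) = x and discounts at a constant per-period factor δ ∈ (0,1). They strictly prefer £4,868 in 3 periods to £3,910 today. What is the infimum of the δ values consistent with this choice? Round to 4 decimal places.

Comparing present values: 3910 < δ^3·4868.
Hence δ^3 > 3910/4868 = 0.80320, and x ↦ x^(1/3) is increasing on (0,∞).
δ > 0.80320^(1/3) = 0.9296.

δ > 0.9296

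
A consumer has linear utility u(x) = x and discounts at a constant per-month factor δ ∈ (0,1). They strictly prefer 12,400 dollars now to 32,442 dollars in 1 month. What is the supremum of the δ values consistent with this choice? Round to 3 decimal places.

δ < 0.382

Under u(x) = x this choice says 12400 > δ·32442.
Dividing through by 32442 gives δ < 0.38222.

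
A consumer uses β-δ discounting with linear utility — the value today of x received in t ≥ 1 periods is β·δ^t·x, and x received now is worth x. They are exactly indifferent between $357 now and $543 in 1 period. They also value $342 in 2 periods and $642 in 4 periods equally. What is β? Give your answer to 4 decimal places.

Both payoffs in the second observation are in the future, so β drops out: δ^2·342 = δ^4·642 ⇒ δ^2 = 342/642 = 0.53271, so δ = 0.72987.
Substituting δ into 357 = β·δ·543: β = 357/(396.319) ≈ 0.9008.

β ≈ 0.9008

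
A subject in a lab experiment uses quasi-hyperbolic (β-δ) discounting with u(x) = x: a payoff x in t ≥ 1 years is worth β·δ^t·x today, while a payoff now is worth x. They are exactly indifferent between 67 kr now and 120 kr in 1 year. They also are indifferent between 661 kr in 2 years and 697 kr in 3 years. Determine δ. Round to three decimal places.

δ ≈ 0.948

From the later pair, β·δ^2·661 = β·δ^3·697; dividing through, δ = 661/697 = 0.94835.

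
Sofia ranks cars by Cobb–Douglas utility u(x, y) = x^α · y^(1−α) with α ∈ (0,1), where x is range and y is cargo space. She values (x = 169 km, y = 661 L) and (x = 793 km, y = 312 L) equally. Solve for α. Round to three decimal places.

α ≈ 0.327

Set the two utilities equal: 169^α·661^(1−α) = 793^α·312^(1−α).
Rearrange to (169/793)^α = (312/661)^(1−α) and take logs: α·-1.545925 = (1−α)·-0.750751.
Thus α·(-2.296676) = -0.750751, so α = -0.750751/-2.296676 ≈ 0.327.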